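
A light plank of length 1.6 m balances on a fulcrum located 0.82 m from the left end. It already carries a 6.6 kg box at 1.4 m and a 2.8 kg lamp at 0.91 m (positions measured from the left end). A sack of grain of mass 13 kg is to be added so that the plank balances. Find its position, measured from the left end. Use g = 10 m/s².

x ≈ 0.506 m from the left end

Take moments about the fulcrum (at 0.82 m from the left end).
Box: 6.6 × 10 = 66 N down at 1.4 m → arm 0.58 m, τ = 66 × 0.58 = 38.28 N·m clockwise.
Lamp: 2.8 × 10 = 28 N down at 0.91 m → arm 0.09 m, τ = 28 × 0.09 = 2.52 N·m clockwise.
Net moment of existing loads = 40.8 N·m clockwise.
The sack of grain weighs 13 × 10 = 130 N and must supply an equal counterclockwise moment, so its lever arm about the fulcrum is 40.8 / 130 = 0.314 m.
That puts it at 0.82 − 0.314 = 0.506 m from the left end.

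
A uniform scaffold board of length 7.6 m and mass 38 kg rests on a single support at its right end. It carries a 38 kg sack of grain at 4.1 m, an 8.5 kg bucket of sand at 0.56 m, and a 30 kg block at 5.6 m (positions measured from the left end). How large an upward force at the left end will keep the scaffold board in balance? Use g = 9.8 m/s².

Taking torques about the right end:
Beam weight: 38 × 9.8 = 372.4 N down at 3.8 m → arm 3.8 m, τ = 372.4 × 3.8 = 1415 N·m counterclockwise.
Sack of grain: 38 × 9.8 = 372.4 N down at 4.1 m → arm 3.5 m, τ = 372.4 × 3.5 = 1303 N·m counterclockwise.
Bucket of sand: 8.5 × 9.8 = 83.3 N down at 0.56 m → arm 7.04 m, τ = 83.3 × 7.04 = 586.4 N·m counterclockwise.
Block: 30 × 9.8 = 294 N down at 5.6 m → arm 2 m, τ = 294 × 2 = 588 N·m counterclockwise.
Net moment of the loads = 3892 N·m counterclockwise.
The upward force F acts at the left end, arm 7.6 m, giving F × 7.6 clockwise.
For rotational equilibrium, F × 7.6 = 3892, so F = 3892 / 7.6 = 512 N.

F ≈ 512 N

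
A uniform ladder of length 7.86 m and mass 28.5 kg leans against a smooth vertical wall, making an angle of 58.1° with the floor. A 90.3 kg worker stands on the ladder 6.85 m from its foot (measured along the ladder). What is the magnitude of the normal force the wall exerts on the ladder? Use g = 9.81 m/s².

N_wall ≈ 568 N

About the foot of the ladder:
Ladder weight 28.5×9.81 = 279.6 N acts at 3.93 m along the ladder; its horizontal arm is 3.93·cos58.1° = 2.077 m → τ = 580.7 N·m clockwise.
Worker: 90.3×9.81 = 885.8 N at 6.85 m → arm 3.62 m → τ = 3207 N·m clockwise.
Wall normal N acts horizontally at the top; its moment arm is the height L sinθ = 7.86·sin58.1° = 6.673 m, counterclockwise.
Στ = 0 ⇒ N × 6.673 = 3788 ⇒ N = 568 N.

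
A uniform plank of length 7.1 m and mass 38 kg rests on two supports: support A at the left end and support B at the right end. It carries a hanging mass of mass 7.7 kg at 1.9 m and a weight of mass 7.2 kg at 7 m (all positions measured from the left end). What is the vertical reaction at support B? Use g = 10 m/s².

R_B ≈ 282 N

Taking torques about support A:
Beam weight: 38 × 10 = 380 N down at 3.55 m → arm 3.55 m, τ = 380 × 3.55 = 1349 N·m clockwise.
Hanging mass: 7.7 × 10 = 77 N down at 1.9 m → arm 1.9 m, τ = 77 × 1.9 = 146.3 N·m clockwise.
Weight: 7.2 × 10 = 72 N down at 7 m → arm 7 m, τ = 72 × 7 = 504 N·m clockwise.
Net load moment about support A = 1999 N·m clockwise.
Reaction R at support B is upward at 7.1 m, arm 7.1 m → moment R × 7.1 counterclockwise.
Balancing moments: R × 7.1 = 1999, giving R = 282 N.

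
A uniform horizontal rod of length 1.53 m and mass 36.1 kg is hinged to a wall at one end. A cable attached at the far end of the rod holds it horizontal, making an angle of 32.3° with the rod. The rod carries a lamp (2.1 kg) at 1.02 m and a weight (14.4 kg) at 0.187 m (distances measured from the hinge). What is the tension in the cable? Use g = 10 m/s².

Taking torques about the hinge:
Beam weight: 36.1 × 10 = 361 N down at 0.765 m → arm 0.765 m, τ = 361 × 0.765 = 276.2 N·m clockwise.
Lamp: 2.1 × 10 = 21 N down at 1.02 m → arm 1.02 m, τ = 21 × 1.02 = 21.42 N·m clockwise.
Weight: 14.4 × 10 = 144 N down at 0.187 m → arm 0.187 m, τ = 144 × 0.187 = 26.93 N·m clockwise.
Total clockwise load moment = 324.6 N·m.
The cable tension T acts at 1.53 m; only its component perpendicular to the rod, T sinθ, produces torque. sin 32.3° = 0.5344.
Setting net torque to zero: T × 1.53 × 0.5344 = 324.6 → T = 324.6 / 0.8176 = 397 N.

T ≈ 397 N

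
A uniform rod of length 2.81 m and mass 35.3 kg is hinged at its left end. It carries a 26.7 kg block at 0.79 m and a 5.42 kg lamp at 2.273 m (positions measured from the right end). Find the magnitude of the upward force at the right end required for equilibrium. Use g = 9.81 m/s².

F ≈ 372 N

Taking torques about the left end:
Beam weight: 35.3 × 9.81 = 346.3 N down at 1.405 m → arm 1.405 m, τ = 346.3 × 1.405 = 486.6 N·m clockwise.
Block: 26.7 × 9.81 = 261.9 N down at 0.79 m → arm 2.02 m, τ = 261.9 × 2.02 = 529 N·m clockwise.
Lamp: 5.42 × 9.81 = 53.17 N down at 2.273 m → arm 0.537 m, τ = 53.17 × 0.537 = 28.55 N·m clockwise.
Net moment of the loads = 1044 N·m clockwise.
The upward force F acts at the right end, arm 2.81 m, giving F × 2.81 counterclockwise.
Στ = 0 ⇒ F × 2.81 = 1044 ⇒ F = 1044 / 2.81 = 372 N.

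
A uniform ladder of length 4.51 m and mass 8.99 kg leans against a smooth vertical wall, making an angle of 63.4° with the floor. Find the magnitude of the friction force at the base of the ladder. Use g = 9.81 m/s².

f ≈ 22.1 N

Choose the foot of the ladder as the axis so the floor normal and friction both act there and drop out.
Ladder weight 8.99×9.81 = 88.19 N acts at 2.255 m along the ladder; its horizontal arm is 2.255·cos63.4° = 1.01 m → τ = 89.07 N·m clockwise.
Wall normal N acts horizontally at the top; its moment arm is the height L sinθ = 4.51·sin63.4° = 4.033 m, counterclockwise.
Στ = 0 ⇒ N × 4.033 = 89.07 ⇒ N = 22.1 N.
ΣFx = 0: friction at the foot balances the wall's push, so f = N_wall = 22.1 N.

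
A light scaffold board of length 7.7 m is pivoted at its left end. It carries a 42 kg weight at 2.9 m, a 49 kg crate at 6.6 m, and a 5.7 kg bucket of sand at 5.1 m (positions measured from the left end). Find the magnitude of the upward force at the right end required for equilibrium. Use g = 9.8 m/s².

F ≈ 604 N

Take moments about the left end.
Weight: 42 × 9.8 = 411.6 N down at 2.9 m → arm 2.9 m, τ = 411.6 × 2.9 = 1194 N·m clockwise.
Crate: 49 × 9.8 = 480.2 N down at 6.6 m → arm 6.6 m, τ = 480.2 × 6.6 = 3169 N·m clockwise.
Bucket of sand: 5.7 × 9.8 = 55.86 N down at 5.1 m → arm 5.1 m, τ = 55.86 × 5.1 = 284.9 N·m clockwise.
Net moment of the loads = 4648 N·m clockwise.
The upward force F acts at the right end, arm 7.7 m, giving F × 7.7 counterclockwise.
Στ = 0 ⇒ F × 7.7 = 4648 ⇒ F = 4648 / 7.7 = 604 N.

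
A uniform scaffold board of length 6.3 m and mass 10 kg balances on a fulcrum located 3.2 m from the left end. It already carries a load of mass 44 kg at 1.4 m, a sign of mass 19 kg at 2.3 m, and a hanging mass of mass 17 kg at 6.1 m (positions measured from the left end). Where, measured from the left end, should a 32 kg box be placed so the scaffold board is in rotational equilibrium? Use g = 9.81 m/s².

Choose the fulcrum (at 3.2 m from the left end) as the axis so the support reaction has zero arm there.
Beam weight: 10 × 9.81 = 98.1 N down at 3.15 m → arm 0.05 m, τ = 98.1 × 0.05 = 4.905 N·m counterclockwise.
Load: 44 × 9.81 = 431.6 N down at 1.4 m → arm 1.8 m, τ = 431.6 × 1.8 = 776.9 N·m counterclockwise.
Sign: 19 × 9.81 = 186.4 N down at 2.3 m → arm 0.9 m, τ = 186.4 × 0.9 = 167.8 N·m counterclockwise.
Hanging mass: 17 × 9.81 = 166.8 N down at 6.1 m → arm 2.9 m, τ = 166.8 × 2.9 = 483.7 N·m clockwise.
Net moment of existing loads = 465.9 N·m counterclockwise.
The box weighs 32 × 9.81 = 313.9 N and must supply an equal clockwise moment, so its lever arm about the fulcrum is 465.9 / 313.9 = 1.48 m.
That puts it at 3.2 + 1.48 = 4.68 m from the left end.

x ≈ 4.68 m from the left end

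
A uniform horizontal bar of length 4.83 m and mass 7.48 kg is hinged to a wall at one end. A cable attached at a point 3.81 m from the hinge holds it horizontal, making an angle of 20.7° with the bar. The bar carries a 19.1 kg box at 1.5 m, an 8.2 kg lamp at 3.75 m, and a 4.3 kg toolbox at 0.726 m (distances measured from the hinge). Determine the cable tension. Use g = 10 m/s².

Sum moments about the hinge (the unknown hinge reaction has zero arm there).
Beam weight: 7.48 × 10 = 74.8 N down at 2.415 m → arm 2.415 m, τ = 74.8 × 2.415 = 180.6 N·m clockwise.
Box: 19.1 × 10 = 191 N down at 1.5 m → arm 1.5 m, τ = 191 × 1.5 = 286.5 N·m clockwise.
Lamp: 8.2 × 10 = 82 N down at 3.75 m → arm 3.75 m, τ = 82 × 3.75 = 307.5 N·m clockwise.
Toolbox: 4.3 × 10 = 43 N down at 0.726 m → arm 0.726 m, τ = 43 × 0.726 = 31.22 N·m clockwise.
Total clockwise load moment = 805.8 N·m.
The cable tension T acts at 3.81 m; only its component perpendicular to the bar, T sinθ, produces torque. sin 20.7° = 0.3535.
Στ = 0 ⇒ T × 3.81 × 0.3535 = 805.8 ⇒ T = 805.8 / 1.347 = 598 N.

T ≈ 598 N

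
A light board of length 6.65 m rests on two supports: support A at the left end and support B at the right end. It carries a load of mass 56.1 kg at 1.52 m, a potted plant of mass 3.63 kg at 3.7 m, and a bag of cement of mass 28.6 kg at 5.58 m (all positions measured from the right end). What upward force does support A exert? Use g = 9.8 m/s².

R_A ≈ 381 N

About support B:
Load: 56.1 × 9.8 = 549.8 N down at 1.52 m → arm 1.52 m, τ = 549.8 × 1.52 = 835.7 N·m counterclockwise.
Potted plant: 3.63 × 9.8 = 35.57 N down at 3.7 m → arm 3.7 m, τ = 35.57 × 3.7 = 131.6 N·m counterclockwise.
Bag of cement: 28.6 × 9.8 = 280.3 N down at 5.58 m → arm 5.58 m, τ = 280.3 × 5.58 = 1564 N·m counterclockwise.
Net load moment about support B = 2531 N·m counterclockwise.
Reaction R at support A is upward at 6.65 m, arm 6.65 m → moment R × 6.65 clockwise.
Στ = 0 ⇒ R × 6.65 = 2531 ⇒ R = 381 N.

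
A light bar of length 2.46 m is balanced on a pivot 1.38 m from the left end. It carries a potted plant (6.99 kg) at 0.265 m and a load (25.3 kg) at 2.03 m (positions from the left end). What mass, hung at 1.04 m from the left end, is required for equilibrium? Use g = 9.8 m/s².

Take moments about the pivot (at 1.38 m from the left end).
Potted plant: 6.99 × 9.8 = 68.5 N down at 0.265 m → arm 1.115 m, τ = 68.5 × 1.115 = 76.38 N·m counterclockwise.
Load: 25.3 × 9.8 = 247.9 N down at 2.03 m → arm 0.65 m, τ = 247.9 × 0.65 = 161.1 N·m clockwise.
Net moment of known loads = 84.72 N·m clockwise.
An unknown mass m at 1.04 m has arm 0.34 m; its moment is m·g·0.34 counterclockwise.
Setting net torque to zero: m × 9.8 × 0.34 = 84.72 → m = 84.72 / (9.8 × 0.34) = 25.4 kg.

m ≈ 25.4 kg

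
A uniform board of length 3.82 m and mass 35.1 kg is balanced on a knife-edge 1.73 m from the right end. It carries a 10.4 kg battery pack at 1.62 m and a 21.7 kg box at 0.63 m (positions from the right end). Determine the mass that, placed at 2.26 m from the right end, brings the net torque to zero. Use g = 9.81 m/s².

Sum moments about the knife-edge (at 1.73 m from the right end) (the support reaction has zero arm there).
Beam weight: 35.1 × 9.81 = 344.3 N down at 1.91 m → arm 0.18 m, τ = 344.3 × 0.18 = 61.97 N·m counterclockwise.
Battery pack: 10.4 × 9.81 = 102 N down at 1.62 m → arm 0.11 m, τ = 102 × 0.11 = 11.22 N·m clockwise.
Box: 21.7 × 9.81 = 212.9 N down at 0.63 m → arm 1.1 m, τ = 212.9 × 1.1 = 234.2 N·m clockwise.
Net moment of known loads = 183.4 N·m clockwise.
An unknown mass m at 2.26 m has arm 0.53 m; its moment is m·g·0.53 counterclockwise.
Στ = 0 ⇒ m × 9.81 × 0.53 = 183.4 ⇒ m = 183.4 / (9.81 × 0.53) = 35.3 kg.

m ≈ 35.3 kg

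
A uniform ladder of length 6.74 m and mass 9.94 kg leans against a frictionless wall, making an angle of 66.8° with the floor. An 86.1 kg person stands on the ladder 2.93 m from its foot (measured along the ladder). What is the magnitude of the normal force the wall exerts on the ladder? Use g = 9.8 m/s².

N_wall ≈ 178 N

Choose the foot of the ladder as the axis so the floor normal and friction both act there and drop out.
Ladder weight 9.94×9.8 = 97.41 N acts at 3.37 m along the ladder; its horizontal arm is 3.37·cos66.8° = 1.328 m → τ = 129.4 N·m clockwise.
Person: 86.1×9.8 = 843.8 N at 2.93 m → arm 1.154 m → τ = 973.7 N·m clockwise.
Wall normal N acts horizontally at the top; its moment arm is the height L sinθ = 6.74·sin66.8° = 6.195 m, counterclockwise.
For rotational equilibrium, N × 6.195 = 1103, so N = 178 N.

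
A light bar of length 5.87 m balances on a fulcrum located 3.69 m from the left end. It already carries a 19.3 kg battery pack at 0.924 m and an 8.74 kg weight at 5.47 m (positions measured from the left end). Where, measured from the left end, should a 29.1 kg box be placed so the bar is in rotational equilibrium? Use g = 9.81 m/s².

Choose the fulcrum (at 3.69 m from the left end) as the axis so the support reaction has zero arm there.
Battery pack: 19.3 × 9.81 = 189.3 N down at 0.924 m → arm 2.766 m, τ = 189.3 × 2.766 = 523.6 N·m counterclockwise.
Weight: 8.74 × 9.81 = 85.74 N down at 5.47 m → arm 1.78 m, τ = 85.74 × 1.78 = 152.6 N·m clockwise.
Net moment of existing loads = 371 N·m counterclockwise.
The box weighs 29.1 × 9.81 = 285.5 N and must supply an equal clockwise moment, so its lever arm about the fulcrum is 371 / 285.5 = 1.3 m.
That puts it at 3.69 + 1.3 = 4.99 m from the left end.

x ≈ 4.99 m from the left end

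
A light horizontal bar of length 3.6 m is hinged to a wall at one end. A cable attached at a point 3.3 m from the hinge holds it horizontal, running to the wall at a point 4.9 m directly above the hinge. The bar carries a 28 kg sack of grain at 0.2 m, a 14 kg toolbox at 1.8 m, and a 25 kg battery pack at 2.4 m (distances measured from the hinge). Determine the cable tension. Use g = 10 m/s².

Sum moments about the hinge (the unknown hinge reaction has zero arm there).
Sack of grain: 28 × 10 = 280 N down at 0.2 m → arm 0.2 m, τ = 280 × 0.2 = 56 N·m clockwise.
Toolbox: 14 × 10 = 140 N down at 1.8 m → arm 1.8 m, τ = 140 × 1.8 = 252 N·m clockwise.
Battery pack: 25 × 10 = 250 N down at 2.4 m → arm 2.4 m, τ = 250 × 2.4 = 600 N·m clockwise.
Total clockwise load moment = 908 N·m.
The cable tension T acts at 3.3 m; only its component perpendicular to the bar, T sinθ, produces torque. sinθ = h/√(h²+d²) = 4.9/√(4.9²+3.3²) = 0.8294.
Στ = 0 ⇒ T × 3.3 × 0.8294 = 908 ⇒ T = 908 / 2.737 = 332 N.

T ≈ 332 N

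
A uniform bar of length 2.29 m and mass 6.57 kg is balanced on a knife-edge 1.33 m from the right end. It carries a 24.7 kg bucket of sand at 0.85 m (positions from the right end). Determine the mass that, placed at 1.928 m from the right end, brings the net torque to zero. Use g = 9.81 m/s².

Take moments about the knife-edge (at 1.33 m from the right end).
Beam weight: 6.57 × 9.81 = 64.45 N down at 1.145 m → arm 0.185 m, τ = 64.45 × 0.185 = 11.92 N·m clockwise.
Bucket of sand: 24.7 × 9.81 = 242.3 N down at 0.85 m → arm 0.48 m, τ = 242.3 × 0.48 = 116.3 N·m clockwise.
Net moment of known loads = 128.2 N·m clockwise.
An unknown mass m at 1.928 m has arm 0.598 m; its moment is m·g·0.598 counterclockwise.
Setting net torque to zero: m × 9.81 × 0.598 = 128.2 → m = 128.2 / (9.81 × 0.598) = 21.9 kg.

m ≈ 21.9 kg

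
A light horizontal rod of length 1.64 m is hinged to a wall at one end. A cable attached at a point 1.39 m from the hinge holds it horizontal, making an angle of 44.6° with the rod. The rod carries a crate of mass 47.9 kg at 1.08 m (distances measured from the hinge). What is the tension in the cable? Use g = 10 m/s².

T ≈ 530 N

Taking torques about the hinge:
Crate: 47.9 × 10 = 479 N down at 1.08 m → arm 1.08 m, τ = 479 × 1.08 = 517.3 N·m clockwise.
Total clockwise load moment = 517.3 N·m.
The cable tension T acts at 1.39 m; only its component perpendicular to the rod, T sinθ, produces torque. sin 44.6° = 0.7022.
Setting net torque to zero: T × 1.39 × 0.7022 = 517.3 → T = 517.3 / 0.9761 = 530 N.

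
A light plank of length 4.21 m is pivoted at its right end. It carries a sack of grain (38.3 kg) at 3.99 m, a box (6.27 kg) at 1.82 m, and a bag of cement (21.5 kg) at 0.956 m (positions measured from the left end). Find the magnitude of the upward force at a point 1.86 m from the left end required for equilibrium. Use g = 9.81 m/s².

F ≈ 390 N

Take moments about the right end.
Sack of grain: 38.3 × 9.81 = 375.7 N down at 3.99 m → arm 0.22 m, τ = 375.7 × 0.22 = 82.65 N·m counterclockwise.
Box: 6.27 × 9.81 = 61.51 N down at 1.82 m → arm 2.39 m, τ = 61.51 × 2.39 = 147 N·m counterclockwise.
Bag of cement: 21.5 × 9.81 = 210.9 N down at 0.956 m → arm 3.254 m, τ = 210.9 × 3.254 = 686.3 N·m counterclockwise.
Net moment of the loads = 915.9 N·m counterclockwise.
The upward force F acts at a point 1.86 m from the left end, arm 2.35 m, giving F × 2.35 clockwise.
Balancing moments: F × 2.35 = 915.9, giving F = 915.9 / 2.35 = 390 N.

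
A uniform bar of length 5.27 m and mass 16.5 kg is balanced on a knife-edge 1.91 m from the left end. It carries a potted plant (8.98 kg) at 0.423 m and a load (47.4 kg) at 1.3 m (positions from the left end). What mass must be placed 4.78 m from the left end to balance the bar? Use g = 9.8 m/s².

About the knife-edge (at 1.91 m from the left end):
Beam weight: 16.5 × 9.8 = 161.7 N down at 2.635 m → arm 0.725 m, τ = 161.7 × 0.725 = 117.2 N·m clockwise.
Potted plant: 8.98 × 9.8 = 88 N down at 0.423 m → arm 1.487 m, τ = 88 × 1.487 = 130.9 N·m counterclockwise.
Load: 47.4 × 9.8 = 464.5 N down at 1.3 m → arm 0.61 m, τ = 464.5 × 0.61 = 283.3 N·m counterclockwise.
Net moment of known loads = 297 N·m counterclockwise.
An unknown mass m at 4.78 m has arm 2.87 m; its moment is m·g·2.87 clockwise.
Στ = 0 ⇒ m × 9.8 × 2.87 = 297 ⇒ m = 297 / (9.8 × 2.87) = 10.6 kg.

m ≈ 10.6 kg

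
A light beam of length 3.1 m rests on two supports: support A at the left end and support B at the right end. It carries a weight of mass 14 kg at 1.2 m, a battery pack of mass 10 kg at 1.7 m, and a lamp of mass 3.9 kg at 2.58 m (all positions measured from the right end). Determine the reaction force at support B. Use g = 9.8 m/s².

R_B ≈ 135 N

Sum moments about support A (its reaction then has zero moment arm).
Weight: 14 × 9.8 = 137.2 N down at 1.2 m → arm 1.9 m, τ = 137.2 × 1.9 = 260.7 N·m clockwise.
Battery pack: 10 × 9.8 = 98 N down at 1.7 m → arm 1.4 m, τ = 98 × 1.4 = 137.2 N·m clockwise.
Lamp: 3.9 × 9.8 = 38.22 N down at 2.58 m → arm 0.52 m, τ = 38.22 × 0.52 = 19.87 N·m clockwise.
Net load moment about support A = 417.8 N·m clockwise.
Reaction R at support B is upward at 0 m, arm 3.1 m → moment R × 3.1 counterclockwise.
For rotational equilibrium, R × 3.1 = 417.8, so R = 135 N.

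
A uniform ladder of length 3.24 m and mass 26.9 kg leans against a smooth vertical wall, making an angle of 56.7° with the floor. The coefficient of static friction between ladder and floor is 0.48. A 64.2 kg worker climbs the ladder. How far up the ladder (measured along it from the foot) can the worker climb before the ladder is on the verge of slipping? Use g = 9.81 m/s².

Sum moments about the foot of the ladder (the floor normal and friction both act there and drop out).
Ladder weight 26.9×9.81 = 263.9 N acts at 1.62 m along the ladder; its horizontal arm is 1.62·cos56.7° = 0.8894 m → τ = 234.7 N·m clockwise.
Worker weight 64.2×9.81 = 629.8 N at distance d → arm d·cos56.7° → τ = 629.8·d·0.549 clockwise.
Wall normal N at the top has arm L sinθ = 2.708 m counterclockwise, so Στ = 0 gives N·2.708 = 234.7 + 345.8·d.
ΣFy = 0 ⇒ N_floor = 893.7 N, so the maximum friction is μ_s·N_floor = 0.48×893.7 = 429 N. ΣFx = 0 ⇒ N_wall = f, so at the slipping point N = 429 N.
Substituting: 429×2.708 = 234.7 + 345.8·d ⇒ d = (1162 − 234.7) / 345.8 = 2.68 m.

d ≈ 2.68 m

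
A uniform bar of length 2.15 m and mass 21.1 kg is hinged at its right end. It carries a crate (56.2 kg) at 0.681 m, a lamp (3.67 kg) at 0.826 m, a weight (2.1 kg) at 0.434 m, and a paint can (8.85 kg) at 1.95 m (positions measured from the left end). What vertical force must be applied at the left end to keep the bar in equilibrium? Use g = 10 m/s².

F ≈ 537 N

About the right end:
Beam weight: 21.1 × 10 = 211 N down at 1.075 m → arm 1.075 m, τ = 211 × 1.075 = 226.8 N·m counterclockwise.
Crate: 56.2 × 10 = 562 N down at 0.681 m → arm 1.469 m, τ = 562 × 1.469 = 825.6 N·m counterclockwise.
Lamp: 3.67 × 10 = 36.7 N down at 0.826 m → arm 1.324 m, τ = 36.7 × 1.324 = 48.59 N·m counterclockwise.
Weight: 2.1 × 10 = 21 N down at 0.434 m → arm 1.716 m, τ = 21 × 1.716 = 36.04 N·m counterclockwise.
Paint can: 8.85 × 10 = 88.5 N down at 1.95 m → arm 0.2 m, τ = 88.5 × 0.2 = 17.7 N·m counterclockwise.
Net moment of the loads = 1155 N·m counterclockwise.
The upward force F acts at the left end, arm 2.15 m, giving F × 2.15 clockwise.
Balancing moments: F × 2.15 = 1155, giving F = 1155 / 2.15 = 537 N.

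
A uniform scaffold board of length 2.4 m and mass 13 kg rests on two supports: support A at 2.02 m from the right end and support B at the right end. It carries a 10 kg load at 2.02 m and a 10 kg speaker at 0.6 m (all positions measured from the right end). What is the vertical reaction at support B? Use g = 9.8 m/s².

R_B ≈ 121 N

Taking torques about support A:
Beam weight: 13 × 9.8 = 127.4 N down at 1.2 m → arm 0.82 m, τ = 127.4 × 0.82 = 104.5 N·m clockwise.
Load: acts at the support A, moment arm 0 → no torque.
Speaker: 10 × 9.8 = 98 N down at 0.6 m → arm 1.42 m, τ = 98 × 1.42 = 139.2 N·m clockwise.
Net load moment about support A = 243.7 N·m clockwise.
Reaction R at support B is upward at 0 m, arm 2.02 m → moment R × 2.02 counterclockwise.
Balancing moments: R × 2.02 = 243.7, giving R = 121 N.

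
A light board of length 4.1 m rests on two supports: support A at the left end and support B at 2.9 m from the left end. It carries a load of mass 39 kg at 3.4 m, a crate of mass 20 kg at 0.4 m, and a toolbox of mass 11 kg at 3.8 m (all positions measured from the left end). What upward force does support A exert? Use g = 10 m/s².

R_A ≈ 71 N

Taking torques about support B:
Load: 39 × 10 = 390 N down at 3.4 m → arm 0.5 m, τ = 390 × 0.5 = 195 N·m clockwise.
Crate: 20 × 10 = 200 N down at 0.4 m → arm 2.5 m, τ = 200 × 2.5 = 500 N·m counterclockwise.
Toolbox: 11 × 10 = 110 N down at 3.8 m → arm 0.9 m, τ = 110 × 0.9 = 99 N·m clockwise.
Net load moment about support B = 206 N·m counterclockwise.
Reaction R at support A is upward at 0 m, arm 2.9 m → moment R × 2.9 clockwise.
Balancing moments: R × 2.9 = 206, giving R = 71 N.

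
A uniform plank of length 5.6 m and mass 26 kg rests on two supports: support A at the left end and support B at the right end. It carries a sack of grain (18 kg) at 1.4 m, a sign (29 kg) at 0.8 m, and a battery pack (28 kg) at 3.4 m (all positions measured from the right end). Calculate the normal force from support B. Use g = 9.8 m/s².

Sum moments about support A (its reaction then has zero moment arm).
Beam weight: 26 × 9.8 = 254.8 N down at 2.8 m → arm 2.8 m, τ = 254.8 × 2.8 = 713.4 N·m clockwise.
Sack of grain: 18 × 9.8 = 176.4 N down at 1.4 m → arm 4.2 m, τ = 176.4 × 4.2 = 740.9 N·m clockwise.
Sign: 29 × 9.8 = 284.2 N down at 0.8 m → arm 4.8 m, τ = 284.2 × 4.8 = 1364 N·m clockwise.
Battery pack: 28 × 9.8 = 274.4 N down at 3.4 m → arm 2.2 m, τ = 274.4 × 2.2 = 603.7 N·m clockwise.
Net load moment about support A = 3422 N·m clockwise.
Reaction R at support B is upward at 0 m, arm 5.6 m → moment R × 5.6 counterclockwise.
Στ = 0 ⇒ R × 5.6 = 3422 ⇒ R = 611 N.

R_B ≈ 611 N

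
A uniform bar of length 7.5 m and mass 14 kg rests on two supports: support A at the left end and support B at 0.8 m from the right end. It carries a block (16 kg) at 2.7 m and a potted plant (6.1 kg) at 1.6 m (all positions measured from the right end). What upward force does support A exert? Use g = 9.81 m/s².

Sum moments about support B (its reaction then has zero moment arm).
Beam weight: 14 × 9.81 = 137.3 N down at 3.75 m → arm 2.95 m, τ = 137.3 × 2.95 = 405 N·m counterclockwise.
Block: 16 × 9.81 = 157 N down at 2.7 m → arm 1.9 m, τ = 157 × 1.9 = 298.3 N·m counterclockwise.
Potted plant: 6.1 × 9.81 = 59.84 N down at 1.6 m → arm 0.8 m, τ = 59.84 × 0.8 = 47.87 N·m counterclockwise.
Net load moment about support B = 751.2 N·m counterclockwise.
Reaction R at support A is upward at 7.5 m, arm 6.7 m → moment R × 6.7 clockwise.
Balancing moments: R × 6.7 = 751.2, giving R = 112 N.

R_A ≈ 112 N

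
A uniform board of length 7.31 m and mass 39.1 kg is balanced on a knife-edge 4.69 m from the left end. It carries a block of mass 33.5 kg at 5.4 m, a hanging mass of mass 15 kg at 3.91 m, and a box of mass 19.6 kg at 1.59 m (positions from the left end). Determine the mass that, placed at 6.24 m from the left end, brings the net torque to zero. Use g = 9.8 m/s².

Choose the knife-edge (at 4.69 m from the left end) as the axis so the support reaction has zero arm there.
Beam weight: 39.1 × 9.8 = 383.2 N down at 3.655 m → arm 1.035 m, τ = 383.2 × 1.035 = 396.6 N·m counterclockwise.
Block: 33.5 × 9.8 = 328.3 N down at 5.4 m → arm 0.71 m, τ = 328.3 × 0.71 = 233.1 N·m clockwise.
Hanging mass: 15 × 9.8 = 147 N down at 3.91 m → arm 0.78 m, τ = 147 × 0.78 = 114.7 N·m counterclockwise.
Box: 19.6 × 9.8 = 192.1 N down at 1.59 m → arm 3.1 m, τ = 192.1 × 3.1 = 595.5 N·m counterclockwise.
Net moment of known loads = 873.7 N·m counterclockwise.
An unknown mass m at 6.24 m has arm 1.55 m; its moment is m·g·1.55 clockwise.
Setting net torque to zero: m × 9.8 × 1.55 = 873.7 → m = 873.7 / (9.8 × 1.55) = 57.5 kg.

m ≈ 57.5 kg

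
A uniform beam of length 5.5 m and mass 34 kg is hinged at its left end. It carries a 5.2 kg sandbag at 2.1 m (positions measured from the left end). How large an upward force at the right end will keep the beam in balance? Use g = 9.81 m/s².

Sum moments about the left end (the unknown pivot reaction has zero arm there).
Beam weight: 34 × 9.81 = 333.5 N down at 2.75 m → arm 2.75 m, τ = 333.5 × 2.75 = 917.1 N·m clockwise.
Sandbag: 5.2 × 9.81 = 51.01 N down at 2.1 m → arm 2.1 m, τ = 51.01 × 2.1 = 107.1 N·m clockwise.
Net moment of the loads = 1024 N·m clockwise.
The upward force F acts at the right end, arm 5.5 m, giving F × 5.5 counterclockwise.
Setting net torque to zero: F × 5.5 = 1024 → F = 1024 / 5.5 = 186 N.

F ≈ 186 N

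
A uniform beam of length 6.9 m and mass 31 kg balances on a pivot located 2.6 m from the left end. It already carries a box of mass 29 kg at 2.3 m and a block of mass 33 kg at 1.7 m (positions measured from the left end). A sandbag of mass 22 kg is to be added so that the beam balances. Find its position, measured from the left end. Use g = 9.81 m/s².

x ≈ 3.15 m from the left end

Take moments about the pivot (at 2.6 m from the left end).
Beam weight: 31 × 9.81 = 304.1 N down at 3.45 m → arm 0.85 m, τ = 304.1 × 0.85 = 258.5 N·m clockwise.
Box: 29 × 9.81 = 284.5 N down at 2.3 m → arm 0.3 m, τ = 284.5 × 0.3 = 85.35 N·m counterclockwise.
Block: 33 × 9.81 = 323.7 N down at 1.7 m → arm 0.9 m, τ = 323.7 × 0.9 = 291.3 N·m counterclockwise.
Net moment of existing loads = 118.2 N·m counterclockwise.
The sandbag weighs 22 × 9.81 = 215.8 N and must supply an equal clockwise moment, so its lever arm about the pivot is 118.2 / 215.8 = 0.548 m.
That puts it at 2.6 + 0.548 = 3.15 m from the left end.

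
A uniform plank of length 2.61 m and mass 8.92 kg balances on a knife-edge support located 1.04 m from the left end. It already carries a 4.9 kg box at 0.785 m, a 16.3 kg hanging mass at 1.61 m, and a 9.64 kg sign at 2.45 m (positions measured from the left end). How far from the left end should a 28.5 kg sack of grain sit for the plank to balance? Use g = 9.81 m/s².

Take moments about the knife-edge support (at 1.04 m from the left end).
Beam weight: 8.92 × 9.81 = 87.51 N down at 1.305 m → arm 0.265 m, τ = 87.51 × 0.265 = 23.19 N·m clockwise.
Box: 4.9 × 9.81 = 48.07 N down at 0.785 m → arm 0.255 m, τ = 48.07 × 0.255 = 12.26 N·m counterclockwise.
Hanging mass: 16.3 × 9.81 = 159.9 N down at 1.61 m → arm 0.57 m, τ = 159.9 × 0.57 = 91.14 N·m clockwise.
Sign: 9.64 × 9.81 = 94.57 N down at 2.45 m → arm 1.41 m, τ = 94.57 × 1.41 = 133.3 N·m clockwise.
Net moment of existing loads = 235.4 N·m clockwise.
The sack of grain weighs 28.5 × 9.81 = 279.6 N and must supply an equal counterclockwise moment, so its lever arm about the knife-edge support is 235.4 / 279.6 = 0.842 m.
That puts it at 1.04 − 0.842 = 0.198 m from the left end.

x ≈ 0.198 m from the left end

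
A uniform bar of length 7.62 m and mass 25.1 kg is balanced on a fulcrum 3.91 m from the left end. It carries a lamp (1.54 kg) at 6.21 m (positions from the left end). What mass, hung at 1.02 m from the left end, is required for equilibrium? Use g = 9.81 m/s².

Take moments about the fulcrum (at 3.91 m from the left end).
Beam weight: 25.1 × 9.81 = 246.2 N down at 3.81 m → arm 0.1 m, τ = 246.2 × 0.1 = 24.62 N·m counterclockwise.
Lamp: 1.54 × 9.81 = 15.11 N down at 6.21 m → arm 2.3 m, τ = 15.11 × 2.3 = 34.75 N·m clockwise.
Net moment of known loads = 10.13 N·m clockwise.
An unknown mass m at 1.02 m has arm 2.89 m; its moment is m·g·2.89 counterclockwise.
Balancing moments: m × 9.81 × 2.89 = 10.13, giving m = 10.13 / (9.81 × 2.89) = 0.357 kg.

m ≈ 0.357 kg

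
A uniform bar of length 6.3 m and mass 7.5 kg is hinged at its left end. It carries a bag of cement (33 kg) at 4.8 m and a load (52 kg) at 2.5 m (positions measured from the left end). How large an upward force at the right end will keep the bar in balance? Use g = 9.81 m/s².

Sum moments about the left end (the unknown pivot reaction has zero arm there).
Beam weight: 7.5 × 9.81 = 73.58 N down at 3.15 m → arm 3.15 m, τ = 73.58 × 3.15 = 231.8 N·m clockwise.
Bag of cement: 33 × 9.81 = 323.7 N down at 4.8 m → arm 4.8 m, τ = 323.7 × 4.8 = 1554 N·m clockwise.
Load: 52 × 9.81 = 510.1 N down at 2.5 m → arm 2.5 m, τ = 510.1 × 2.5 = 1275 N·m clockwise.
Net moment of the loads = 3061 N·m clockwise.
The upward force F acts at the right end, arm 6.3 m, giving F × 6.3 counterclockwise.
Στ = 0 ⇒ F × 6.3 = 3061 ⇒ F = 3061 / 6.3 = 486 N.

F ≈ 486 N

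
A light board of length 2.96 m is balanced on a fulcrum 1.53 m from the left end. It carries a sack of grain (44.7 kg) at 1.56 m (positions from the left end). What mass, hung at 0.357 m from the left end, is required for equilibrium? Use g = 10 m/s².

Sum moments about the fulcrum (at 1.53 m from the left end) (the support reaction has zero arm there).
Sack of grain: 44.7 × 10 = 447 N down at 1.56 m → arm 0.03 m, τ = 447 × 0.03 = 13.41 N·m clockwise.
Net moment of known loads = 13.41 N·m clockwise.
An unknown mass m at 0.357 m has arm 1.173 m; its moment is m·g·1.173 counterclockwise.
Στ = 0 ⇒ m × 10 × 1.173 = 13.41 ⇒ m = 13.41 / (10 × 1.173) = 1.14 kg.

m ≈ 1.14 kg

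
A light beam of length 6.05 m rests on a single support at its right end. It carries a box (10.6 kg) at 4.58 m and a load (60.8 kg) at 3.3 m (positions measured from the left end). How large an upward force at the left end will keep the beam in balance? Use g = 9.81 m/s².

F ≈ 296 N

Taking torques about the right end:
Box: 10.6 × 9.81 = 104 N down at 4.58 m → arm 1.47 m, τ = 104 × 1.47 = 152.9 N·m counterclockwise.
Load: 60.8 × 9.81 = 596.4 N down at 3.3 m → arm 2.75 m, τ = 596.4 × 2.75 = 1640 N·m counterclockwise.
Net moment of the loads = 1793 N·m counterclockwise.
The upward force F acts at the left end, arm 6.05 m, giving F × 6.05 clockwise.
For rotational equilibrium, F × 6.05 = 1793, so F = 1793 / 6.05 = 296 N.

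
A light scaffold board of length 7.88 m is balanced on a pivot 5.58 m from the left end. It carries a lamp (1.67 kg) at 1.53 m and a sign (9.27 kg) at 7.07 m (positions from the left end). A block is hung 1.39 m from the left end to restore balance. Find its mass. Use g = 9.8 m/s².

m ≈ 1.68 kg

About the pivot (at 5.58 m from the left end):
Lamp: 1.67 × 9.8 = 16.37 N down at 1.53 m → arm 4.05 m, τ = 16.37 × 4.05 = 66.3 N·m counterclockwise.
Sign: 9.27 × 9.8 = 90.85 N down at 7.07 m → arm 1.49 m, τ = 90.85 × 1.49 = 135.4 N·m clockwise.
Net moment of known loads = 69.1 N·m clockwise.
An unknown mass m at 1.39 m has arm 4.19 m; its moment is m·g·4.19 counterclockwise.
For rotational equilibrium, m × 9.8 × 4.19 = 69.1, so m = 69.1 / (9.8 × 4.19) = 1.68 kg.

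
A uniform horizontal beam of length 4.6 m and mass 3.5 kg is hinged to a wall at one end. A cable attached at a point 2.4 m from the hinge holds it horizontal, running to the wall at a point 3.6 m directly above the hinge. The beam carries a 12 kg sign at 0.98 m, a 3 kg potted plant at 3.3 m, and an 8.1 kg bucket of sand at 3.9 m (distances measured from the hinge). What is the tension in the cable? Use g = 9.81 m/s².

Sum moments about the hinge (the unknown hinge reaction has zero arm there).
Beam weight: 3.5 × 9.81 = 34.34 N down at 2.3 m → arm 2.3 m, τ = 34.34 × 2.3 = 78.98 N·m clockwise.
Sign: 12 × 9.81 = 117.7 N down at 0.98 m → arm 0.98 m, τ = 117.7 × 0.98 = 115.3 N·m clockwise.
Potted plant: 3 × 9.81 = 29.43 N down at 3.3 m → arm 3.3 m, τ = 29.43 × 3.3 = 97.12 N·m clockwise.
Bucket of sand: 8.1 × 9.81 = 79.46 N down at 3.9 m → arm 3.9 m, τ = 79.46 × 3.9 = 309.9 N·m clockwise.
Total clockwise load moment = 601.3 N·m.
The cable tension T acts at 2.4 m; only its component perpendicular to the beam, T sinθ, produces torque. sinθ = h/√(h²+d²) = 3.6/√(3.6²+2.4²) = 0.8321.
Setting net torque to zero: T × 2.4 × 0.8321 = 601.3 → T = 601.3 / 1.997 = 301 N.

T ≈ 301 N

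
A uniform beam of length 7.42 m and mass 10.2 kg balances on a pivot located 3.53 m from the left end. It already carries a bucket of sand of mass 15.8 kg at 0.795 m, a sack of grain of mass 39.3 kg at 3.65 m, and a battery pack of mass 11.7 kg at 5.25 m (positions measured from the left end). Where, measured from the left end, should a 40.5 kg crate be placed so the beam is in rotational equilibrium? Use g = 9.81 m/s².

About the pivot (at 3.53 m from the left end):
Beam weight: 10.2 × 9.81 = 100.1 N down at 3.71 m → arm 0.18 m, τ = 100.1 × 0.18 = 18.02 N·m clockwise.
Bucket of sand: 15.8 × 9.81 = 155 N down at 0.795 m → arm 2.735 m, τ = 155 × 2.735 = 423.9 N·m counterclockwise.
Sack of grain: 39.3 × 9.81 = 385.5 N down at 3.65 m → arm 0.12 m, τ = 385.5 × 0.12 = 46.26 N·m clockwise.
Battery pack: 11.7 × 9.81 = 114.8 N down at 5.25 m → arm 1.72 m, τ = 114.8 × 1.72 = 197.5 N·m clockwise.
Net moment of existing loads = 162.1 N·m counterclockwise.
The crate weighs 40.5 × 9.81 = 397.3 N and must supply an equal clockwise moment, so its lever arm about the pivot is 162.1 / 397.3 = 0.408 m.
That puts it at 3.53 + 0.408 = 3.94 m from the left end.

x ≈ 3.94 m from the left end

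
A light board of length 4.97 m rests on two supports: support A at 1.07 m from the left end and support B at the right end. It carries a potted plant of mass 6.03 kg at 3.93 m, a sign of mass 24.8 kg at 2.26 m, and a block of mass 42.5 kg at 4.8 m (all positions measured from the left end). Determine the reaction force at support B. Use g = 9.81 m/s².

Sum moments about support A (its reaction then has zero moment arm).
Potted plant: 6.03 × 9.81 = 59.15 N down at 3.93 m → arm 2.86 m, τ = 59.15 × 2.86 = 169.2 N·m clockwise.
Sign: 24.8 × 9.81 = 243.3 N down at 2.26 m → arm 1.19 m, τ = 243.3 × 1.19 = 289.5 N·m clockwise.
Block: 42.5 × 9.81 = 416.9 N down at 4.8 m → arm 3.73 m, τ = 416.9 × 3.73 = 1555 N·m clockwise.
Net load moment about support A = 2014 N·m clockwise.
Reaction R at support B is upward at 4.97 m, arm 3.9 m → moment R × 3.9 counterclockwise.
Setting net torque to zero: R × 3.9 = 2014 → R = 516 N.

R_B ≈ 516 N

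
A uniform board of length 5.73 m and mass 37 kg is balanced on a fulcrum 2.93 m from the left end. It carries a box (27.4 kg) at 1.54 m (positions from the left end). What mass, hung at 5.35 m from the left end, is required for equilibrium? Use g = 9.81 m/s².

m ≈ 16.7 kg

Sum moments about the fulcrum (at 2.93 m from the left end) (the support reaction has zero arm there).
Beam weight: 37 × 9.81 = 363 N down at 2.865 m → arm 0.065 m, τ = 363 × 0.065 = 23.6 N·m counterclockwise.
Box: 27.4 × 9.81 = 268.8 N down at 1.54 m → arm 1.39 m, τ = 268.8 × 1.39 = 373.6 N·m counterclockwise.
Net moment of known loads = 397.2 N·m counterclockwise.
An unknown mass m at 5.35 m has arm 2.42 m; its moment is m·g·2.42 clockwise.
Setting net torque to zero: m × 9.81 × 2.42 = 397.2 → m = 397.2 / (9.81 × 2.42) = 16.7 kg.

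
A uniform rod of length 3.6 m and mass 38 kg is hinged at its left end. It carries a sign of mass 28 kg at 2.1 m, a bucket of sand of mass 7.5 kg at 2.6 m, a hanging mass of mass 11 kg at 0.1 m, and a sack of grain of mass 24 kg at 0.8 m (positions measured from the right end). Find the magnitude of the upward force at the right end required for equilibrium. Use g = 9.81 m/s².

F ≈ 609 N

Choose the left end as the axis so the unknown pivot reaction has zero arm there.
Beam weight: 38 × 9.81 = 372.8 N down at 1.8 m → arm 1.8 m, τ = 372.8 × 1.8 = 671 N·m clockwise.
Sign: 28 × 9.81 = 274.7 N down at 2.1 m → arm 1.5 m, τ = 274.7 × 1.5 = 412 N·m clockwise.
Bucket of sand: 7.5 × 9.81 = 73.58 N down at 2.6 m → arm 1 m, τ = 73.58 × 1 = 73.58 N·m clockwise.
Hanging mass: 11 × 9.81 = 107.9 N down at 0.1 m → arm 3.5 m, τ = 107.9 × 3.5 = 377.7 N·m clockwise.
Sack of grain: 24 × 9.81 = 235.4 N down at 0.8 m → arm 2.8 m, τ = 235.4 × 2.8 = 659.1 N·m clockwise.
Net moment of the loads = 2193 N·m clockwise.
The upward force F acts at the right end, arm 3.6 m, giving F × 3.6 counterclockwise.
Στ = 0 ⇒ F × 3.6 = 2193 ⇒ F = 2193 / 3.6 = 609 N.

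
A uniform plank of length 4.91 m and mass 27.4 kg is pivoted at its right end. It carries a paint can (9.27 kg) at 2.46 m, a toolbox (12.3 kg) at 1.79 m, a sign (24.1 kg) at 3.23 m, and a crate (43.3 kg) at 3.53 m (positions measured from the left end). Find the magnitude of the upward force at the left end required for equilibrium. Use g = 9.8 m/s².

F ≈ 456 N

Take moments about the right end.
Beam weight: 27.4 × 9.8 = 268.5 N down at 2.455 m → arm 2.455 m, τ = 268.5 × 2.455 = 659.2 N·m counterclockwise.
Paint can: 9.27 × 9.8 = 90.85 N down at 2.46 m → arm 2.45 m, τ = 90.85 × 2.45 = 222.6 N·m counterclockwise.
Toolbox: 12.3 × 9.8 = 120.5 N down at 1.79 m → arm 3.12 m, τ = 120.5 × 3.12 = 376 N·m counterclockwise.
Sign: 24.1 × 9.8 = 236.2 N down at 3.23 m → arm 1.68 m, τ = 236.2 × 1.68 = 396.8 N·m counterclockwise.
Crate: 43.3 × 9.8 = 424.3 N down at 3.53 m → arm 1.38 m, τ = 424.3 × 1.38 = 585.5 N·m counterclockwise.
Net moment of the loads = 2240 N·m counterclockwise.
The upward force F acts at the left end, arm 4.91 m, giving F × 4.91 clockwise.
Setting net torque to zero: F × 4.91 = 2240 → F = 2240 / 4.91 = 456 N.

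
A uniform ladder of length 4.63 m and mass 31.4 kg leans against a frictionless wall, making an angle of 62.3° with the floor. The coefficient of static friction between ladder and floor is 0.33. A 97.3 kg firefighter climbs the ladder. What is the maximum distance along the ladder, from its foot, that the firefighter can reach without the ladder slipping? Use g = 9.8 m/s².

About the foot of the ladder:
Ladder weight 31.4×9.8 = 307.7 N acts at 2.315 m along the ladder; its horizontal arm is 2.315·cos62.3° = 1.076 m → τ = 331.1 N·m clockwise.
Firefighter weight 97.3×9.8 = 953.5 N at distance d → arm d·cos62.3° → τ = 953.5·d·0.4648 clockwise.
Wall normal N at the top has arm L sinθ = 4.099 m counterclockwise, so Στ = 0 gives N·4.099 = 331.1 + 443.2·d.
ΣFy = 0 ⇒ N_floor = 1261 N, so the maximum friction is μ_s·N_floor = 0.33×1261 = 416.1 N. ΣFx = 0 ⇒ N_wall = f, so at the slipping point N = 416.1 N.
Substituting: 416.1×4.099 = 331.1 + 443.2·d ⇒ d = (1706 − 331.1) / 443.2 = 3.1 m.

d ≈ 3.1 m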